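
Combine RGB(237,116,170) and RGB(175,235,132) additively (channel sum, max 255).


Additive: each channel = min(255, C₁+C₂)
R: 237+175 = 412 → 255
G: 116+235 = 351 → 255
B: 170+132 = 302 → 255
= RGB(255, 255, 255)


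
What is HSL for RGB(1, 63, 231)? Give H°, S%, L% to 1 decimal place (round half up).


Normalize: R'=1/255≈0.0039, G'=63/255≈0.2471, B'=231/255≈0.9059
Max=231/255, Min=1/255, Δ=Max-Min=230/255
L = (Max+Min)/2 = (231+1)/510 = 232/510 = 0.45490… → L = 45.5%
L ≤ 0.5 → S = Δ/(Max+Min) = 230/(231+1) = 230/232 = 0.99137… → S = 99.1%
(the 1/255 factors cancel in S and H, so raw channel differences can be used)
Max is B' → H = 60 × ((R-G)/Δ + 4) = 60 × ((1-63)/230 + 4)
  -62/230 + 4 = -0.2695… + 4 = 3.7304…
  H = 60 × 3.7304… = 223.826…° → H = 223.8°
= HSL(223.8°, 99.1%, 45.5%)


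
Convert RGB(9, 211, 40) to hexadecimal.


R = 9 → 09 (hex)
G = 211 → D3 (hex)
B = 40 → 28 (hex)
Hex = #09D328


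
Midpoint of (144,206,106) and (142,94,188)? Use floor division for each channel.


Midpoint: each channel = ⌊(C₁+C₂)/2⌋
R: ⌊(144+142)/2⌋ = 143
G: ⌊(206+94)/2⌋ = 150
B: ⌊(106+188)/2⌋ = 147
= RGB(143, 150, 147)


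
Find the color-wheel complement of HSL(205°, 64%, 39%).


Complement = opposite side of color wheel = hue + 180°
H' = (205 + 180) mod 360 = 25°
S and L unchanged.
= HSL(25°, 64%, 39%)


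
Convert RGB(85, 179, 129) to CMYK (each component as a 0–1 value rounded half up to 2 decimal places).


R'=85/255≈0.3333, G'=179/255≈0.7020, B'=129/255≈0.5059
K = 1 - max(R',G',B') = 1 - 179/255 = 76/255 = 0.29803… → 0.30
(1-R'-K)/(1-K) simplifies to (max-R)/max with max = 179:
C = (179-85)/179 = 94/179 = 0.52513… → 0.53
M = (179-179)/179 = 0/179 = 0 → 0.00
Y = (179-129)/179 = 50/179 = 0.27932… → 0.28
= CMYK(0.53, 0.00, 0.28, 0.30)


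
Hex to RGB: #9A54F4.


9A → 154 (R)
54 → 84 (G)
F4 → 244 (B)
= RGB(154, 84, 244)


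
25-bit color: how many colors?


Colors = 2^bits = 2^25
= 33,554,432 colors


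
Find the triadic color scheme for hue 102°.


Triadic: equally spaced at 120° intervals
H1 = 102°
H2 = (102 + 120) mod 360 = 222°
H3 = (102 + 240) mod 360 = 342°
Triadic = 102°, 222°, 342°


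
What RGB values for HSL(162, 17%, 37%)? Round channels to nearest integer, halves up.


H=162°, S=0.17, L=0.37
C = (1-|2L-1|)×S = (1-|-0.26|)×0.17 = 0.1258
H' = H/60 = 162/60 ≈ 2.7000; X = C×(1-|H' mod 2 - 1|) = 0.08806
m = L - C/2 = 0.37 - 0.0629 = 0.3071
Sector ⌊H'⌋ = 2 → (R',G',B') = (0.0, 0.1258, 0.08806)
RGB = ((R'+m)×255, (G'+m)×255, (B'+m)×255) = (78.3105, 110.3895, 100.7658)
Round half up → RGB(78, 110, 101)


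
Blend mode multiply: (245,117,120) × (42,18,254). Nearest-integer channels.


Multiply: C = A×B/255, rounded to nearest integer
R: 245×42/255 = 10290/255 ≈ 40.353 → 40
G: 117×18/255 = 2106/255 ≈ 8.259 → 8
B: 120×254/255 = 30480/255 ≈ 119.529 → 120
= RGB(40, 8, 120)


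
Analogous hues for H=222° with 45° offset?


Base hue: 222°
Left analog: (222 - 45) mod 360 = 177°
Right analog: (222 + 45) mod 360 = 267°
Analogous hues = 177° and 267°


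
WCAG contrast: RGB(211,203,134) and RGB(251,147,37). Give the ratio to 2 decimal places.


Linearize each sRGB channel c=v/255: c/12.92 if c ≤ 0.04045 else ((c+0.055)/1.055)^2.4
L = 0.2126×R_lin + 0.7152×G_lin + 0.0722×B_lin
Color 1 (211,203,134):
  R=211: 211/255≈0.8275 > 0.04045 → ((0.8275+0.055)/1.055)^2.4 ≈ 0.65141
  G=203: 203/255≈0.7961 > 0.04045 → ((0.7961+0.055)/1.055)^2.4 ≈ 0.59720
  B=134: 134/255≈0.5255 > 0.04045 → ((0.5255+0.055)/1.055)^2.4 ≈ 0.23840
  L1 = 0.2126×0.65141 + 0.7152×0.59720 + 0.0722×0.23840 ≈ 0.58282
Color 2 (251,147,37):
  R=251: 251/255≈0.9843 > 0.04045 → ((0.9843+0.055)/1.055)^2.4 ≈ 0.96469
  G=147: 147/255≈0.5765 > 0.04045 → ((0.5765+0.055)/1.055)^2.4 ≈ 0.29177
  B=37: 37/255≈0.1451 > 0.04045 → ((0.1451+0.055)/1.055)^2.4 ≈ 0.01850
  L2 = 0.2126×0.96469 + 0.7152×0.29177 + 0.0722×0.01850 ≈ 0.41510
Lighter = 0.58282, Darker = 0.41510
Ratio = (L_lighter + 0.05) / (L_darker + 0.05)
Ratio = (0.58282 + 0.05) / (0.41510 + 0.05) = 0.63282 / 0.46510 ≈ 1.3606
Ratio ≈ 1.36:1


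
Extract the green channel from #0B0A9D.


Color: #0B0A9D
R = 0B = 11
G = 0A = 10
B = 9D = 157
Green = 10


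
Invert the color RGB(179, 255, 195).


Invert: (255-R, 255-G, 255-B)
R: 255-179 = 76
G: 255-255 = 0
B: 255-195 = 60
= RGB(76, 0, 60)


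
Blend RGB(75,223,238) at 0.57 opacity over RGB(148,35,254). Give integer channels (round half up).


C = α×F + (1-α)×B, with 1-α = 0.43
R: 0.57×75 + 0.43×148 = 42.75 + 63.64 = 106.39 → 106
G: 0.57×223 + 0.43×35 = 127.11 + 15.05 = 142.16 → 142
B: 0.57×238 + 0.43×254 = 135.66 + 109.22 = 244.88 → 245
= RGB(106, 142, 245)


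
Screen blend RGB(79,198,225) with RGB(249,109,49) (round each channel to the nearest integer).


Screen: C = 255 - (255-A)×(255-B)/255, rounded to nearest integer
R: 255 - (255-79)×(255-249)/255 = 255 - 1056/255 ≈ 255 - 4.141 = 250.859 → 251
G: 255 - (255-198)×(255-109)/255 = 255 - 8322/255 ≈ 255 - 32.635 = 222.365 → 222
B: 255 - (255-225)×(255-49)/255 = 255 - 6180/255 ≈ 255 - 24.235 = 230.765 → 231
= RGB(251, 222, 231)


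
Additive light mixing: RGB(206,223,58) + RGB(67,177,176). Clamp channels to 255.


Additive: each channel = min(255, C₁+C₂)
R: 206+67 = 273 → 255
G: 223+177 = 400 → 255
B: 58+176 = 234 → 234
= RGB(255, 255, 234)


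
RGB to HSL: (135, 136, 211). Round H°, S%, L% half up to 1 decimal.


Normalize: R'=135/255≈0.5294, G'=136/255≈0.5333, B'=211/255≈0.8275
Max=211/255, Min=135/255, Δ=Max-Min=76/255
L = (Max+Min)/2 = (211+135)/510 = 346/510 = 0.67843… → L = 67.8%
L > 0.5 → S = Δ/(2-Max-Min) = 76/(510-211-135) = 76/164 = 0.46341… → S = 46.3%
(the 1/255 factors cancel in S and H, so raw channel differences can be used)
Max is B' → H = 60 × ((R-G)/Δ + 4) = 60 × ((135-136)/76 + 4)
  -1/76 + 4 = -0.0131… + 4 = 3.9868…
  H = 60 × 3.9868… = 239.210…° → H = 239.2°
= HSL(239.2°, 46.3%, 67.8%)


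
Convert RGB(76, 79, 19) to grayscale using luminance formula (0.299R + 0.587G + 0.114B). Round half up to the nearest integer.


Gray = 0.299×R + 0.587×G + 0.114×B
Gray = 0.299×76 + 0.587×79 + 0.114×19
Gray = 22.724 + 46.373 + 2.166
Gray = 71.263 → round half up → 71
Gray = 71


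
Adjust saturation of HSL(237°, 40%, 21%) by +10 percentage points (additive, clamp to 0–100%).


Original S = 40%
Adjustment = +10 percentage points
New S = 40 + (10) = 50
Clamp to [0, 100] → 50
= HSL(237°, 50%, 21%)


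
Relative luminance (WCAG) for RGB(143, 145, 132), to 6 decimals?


Linearize each channel (sRGB transfer function): c = v/255; c_lin = c/12.92 if c ≤ 0.04045, else ((c+0.055)/1.055)^2.4
  R: 143/255 ≈ 0.560784 > 0.04045 → ((0.560784+0.055)/1.055)^2.4 ≈ 0.274677
  G: 145/255 ≈ 0.568627 > 0.04045 → ((0.568627+0.055)/1.055)^2.4 ≈ 0.283149
  B: 132/255 ≈ 0.517647 > 0.04045 → ((0.517647+0.055)/1.055)^2.4 ≈ 0.230740
R_lin = 0.274677, G_lin = 0.283149, B_lin = 0.230740
L = 0.2126×R + 0.7152×G + 0.0722×B
L = 0.2126×0.274677 + 0.7152×0.283149 + 0.0722×0.230740
L ≈ 0.277564


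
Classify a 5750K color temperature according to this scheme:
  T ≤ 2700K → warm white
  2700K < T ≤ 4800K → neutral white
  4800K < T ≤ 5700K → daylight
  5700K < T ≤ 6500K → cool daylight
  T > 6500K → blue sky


Temperature: 5750K
5700K < 5750K ≤ 6500K → cool daylight
Classification: cool daylight


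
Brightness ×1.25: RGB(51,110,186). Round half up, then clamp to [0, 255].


Multiply each channel by 1.25, round half up, clamp to [0, 255]
R: 51×1.25 = 63.75 → round → 64
G: 110×1.25 = 137.5 → round → 138
B: 186×1.25 = 232.5 → round → 233
= RGB(64, 138, 233)


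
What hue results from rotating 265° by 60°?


New hue = (H + rotation) mod 360
New hue = (265 + 60) mod 360
= 325 mod 360
= 325°


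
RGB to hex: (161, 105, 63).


R = 161 → A1 (hex)
G = 105 → 69 (hex)
B = 63 → 3F (hex)
Hex = #A1693F


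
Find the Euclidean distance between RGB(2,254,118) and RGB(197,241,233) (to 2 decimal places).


d = √[(R₁-R₂)² + (G₁-G₂)² + (B₁-B₂)²]
d = √[(2-197)² + (254-241)² + (118-233)²]
d = √[38025 + 169 + 13225]
d = √51419
d ≈ 226.76


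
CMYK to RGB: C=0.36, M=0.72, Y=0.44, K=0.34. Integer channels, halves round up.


R = 255 × (1-C) × (1-K) = 255 × 0.64 × 0.66 = 107.712 → 108
G = 255 × (1-M) × (1-K) = 255 × 0.28 × 0.66 = 47.124 → 47
B = 255 × (1-Y) × (1-K) = 255 × 0.56 × 0.66 = 94.248 → 94
= RGB(108, 47, 94)


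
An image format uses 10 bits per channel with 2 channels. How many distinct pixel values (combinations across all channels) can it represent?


Total bits = 10 bits/channel × 2 channels = 20 bits
Distinct pixel values = 2^20
= 1,048,576 pixel values


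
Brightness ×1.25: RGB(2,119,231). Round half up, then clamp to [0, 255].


Multiply each channel by 1.25, round half up, clamp to [0, 255]
R: 2×1.25 = 2.5 → round → 3
G: 119×1.25 = 148.75 → round → 149
B: 231×1.25 = 288.75 → round → 289 → clamp → 255
= RGB(3, 149, 255)


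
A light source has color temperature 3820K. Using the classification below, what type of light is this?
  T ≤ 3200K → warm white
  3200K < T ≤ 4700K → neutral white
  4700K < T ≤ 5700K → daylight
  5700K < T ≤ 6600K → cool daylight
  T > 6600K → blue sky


Temperature: 3820K
3200K < 3820K ≤ 4700K → neutral white
Classification: neutral white


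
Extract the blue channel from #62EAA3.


Color: #62EAA3
R = 62 = 98
G = EA = 234
B = A3 = 163
Blue = 163


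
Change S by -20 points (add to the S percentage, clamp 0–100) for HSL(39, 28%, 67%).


Original S = 28%
Adjustment = -20 percentage points
New S = 28 + (-20) = 8
Clamp to [0, 100] → 8
= HSL(39°, 8%, 67%)


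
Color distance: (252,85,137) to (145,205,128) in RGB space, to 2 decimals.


d = √[(R₁-R₂)² + (G₁-G₂)² + (B₁-B₂)²]
d = √[(252-145)² + (85-205)² + (137-128)²]
d = √[11449 + 14400 + 81]
d = √25930
d ≈ 161.03


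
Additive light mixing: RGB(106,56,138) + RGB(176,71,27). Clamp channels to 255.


Additive: each channel = min(255, C₁+C₂)
R: 106+176 = 282 → 255
G: 56+71 = 127 → 127
B: 138+27 = 165 → 165
= RGB(255, 127, 165)


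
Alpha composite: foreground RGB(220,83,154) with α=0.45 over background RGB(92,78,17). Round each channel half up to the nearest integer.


C = α×F + (1-α)×B, with 1-α = 0.55
R: 0.45×220 + 0.55×92 = 99.00 + 50.60 = 149.60 → 150
G: 0.45×83 + 0.55×78 = 37.35 + 42.90 = 80.25 → 80
B: 0.45×154 + 0.55×17 = 69.30 + 9.35 = 78.65 → 79
= RGB(150, 80, 79)


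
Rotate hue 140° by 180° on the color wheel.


New hue = (H + rotation) mod 360
New hue = (140 + 180) mod 360
= 320 mod 360
= 320°


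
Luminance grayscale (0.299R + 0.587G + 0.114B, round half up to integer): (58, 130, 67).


Gray = 0.299×R + 0.587×G + 0.114×B
Gray = 0.299×58 + 0.587×130 + 0.114×67
Gray = 17.342 + 76.310 + 7.638
Gray = 101.290 → round half up → 101
Gray = 101


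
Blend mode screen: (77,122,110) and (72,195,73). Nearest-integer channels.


Screen: C = 255 - (255-A)×(255-B)/255, rounded to nearest integer
R: 255 - (255-77)×(255-72)/255 = 255 - 32574/255 ≈ 255 - 127.741 = 127.259 → 127
G: 255 - (255-122)×(255-195)/255 = 255 - 7980/255 ≈ 255 - 31.294 = 223.706 → 224
B: 255 - (255-110)×(255-73)/255 = 255 - 26390/255 ≈ 255 - 103.490 = 151.510 → 152
= RGB(127, 224, 152)


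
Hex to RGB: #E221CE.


E2 → 226 (R)
21 → 33 (G)
CE → 206 (B)
= RGB(226, 33, 206)


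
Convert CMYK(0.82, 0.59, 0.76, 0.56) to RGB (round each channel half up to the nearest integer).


R = 255 × (1-C) × (1-K) = 255 × 0.18 × 0.44 = 20.196 → 20
G = 255 × (1-M) × (1-K) = 255 × 0.41 × 0.44 = 46.002 → 46
B = 255 × (1-Y) × (1-K) = 255 × 0.24 × 0.44 = 26.928 → 27
= RGB(20, 46, 27)


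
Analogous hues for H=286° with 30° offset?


Base hue: 286°
Left analog: (286 - 30) mod 360 = 256°
Right analog: (286 + 30) mod 360 = 316°
Analogous hues = 256° and 316°


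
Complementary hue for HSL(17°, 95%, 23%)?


Complement = opposite side of color wheel = hue + 180°
H' = (17 + 180) mod 360 = 197°
S and L unchanged.
= HSL(197°, 95%, 23%)


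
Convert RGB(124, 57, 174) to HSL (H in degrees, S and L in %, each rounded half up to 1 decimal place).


Normalize: R'=124/255≈0.4863, G'=57/255≈0.2235, B'=174/255≈0.6824
Max=174/255, Min=57/255, Δ=Max-Min=117/255
L = (Max+Min)/2 = (174+57)/510 = 231/510 = 0.45294… → L = 45.3%
L ≤ 0.5 → S = Δ/(Max+Min) = 117/(174+57) = 117/231 = 0.50649… → S = 50.6%
(the 1/255 factors cancel in S and H, so raw channel differences can be used)
Max is B' → H = 60 × ((R-G)/Δ + 4) = 60 × ((124-57)/117 + 4)
  67/117 + 4 = 0.5726… + 4 = 4.5726…
  H = 60 × 4.5726… = 274.358…° → H = 274.4°
= HSL(274.4°, 50.6%, 45.3%)


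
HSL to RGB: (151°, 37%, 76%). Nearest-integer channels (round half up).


H=151°, S=0.37, L=0.76
C = (1-|2L-1|)×S = (1-|0.52|)×0.37 = 0.1776
H' = H/60 = 151/60 ≈ 2.5167; X = C×(1-|H' mod 2 - 1|) = 0.09176
m = L - C/2 = 0.76 - 0.0888 = 0.6712
Sector ⌊H'⌋ = 2 → (R',G',B') = (0.0, 0.1776, 0.09176)
RGB = ((R'+m)×255, (G'+m)×255, (B'+m)×255) = (171.156, 216.444, 194.5548)
Round half up → RGB(171, 216, 195)


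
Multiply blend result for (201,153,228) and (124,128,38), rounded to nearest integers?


Multiply: C = A×B/255, rounded to nearest integer
R: 201×124/255 = 24924/255 ≈ 97.741 → 98
G: 153×128/255 = 19584/255 ≈ 76.800 → 77
B: 228×38/255 = 8664/255 ≈ 33.976 → 34
= RGB(98, 77, 34)


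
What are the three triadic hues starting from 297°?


Triadic: equally spaced at 120° intervals
H1 = 297°
H2 = (297 + 120) mod 360 = 57°
H3 = (297 + 240) mod 360 = 177°
Triadic = 297°, 57°, 177°


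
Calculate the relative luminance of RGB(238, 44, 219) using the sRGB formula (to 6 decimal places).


Linearize each channel (sRGB transfer function): c = v/255; c_lin = c/12.92 if c ≤ 0.04045, else ((c+0.055)/1.055)^2.4
  R: 238/255 ≈ 0.933333 > 0.04045 → ((0.933333+0.055)/1.055)^2.4 ≈ 0.854993
  G: 44/255 ≈ 0.172549 > 0.04045 → ((0.172549+0.055)/1.055)^2.4 ≈ 0.025187
  B: 219/255 ≈ 0.858824 > 0.04045 → ((0.858824+0.055)/1.055)^2.4 ≈ 0.708376
R_lin = 0.854993, G_lin = 0.025187, B_lin = 0.708376
L = 0.2126×R + 0.7152×G + 0.0722×B
L = 0.2126×0.854993 + 0.7152×0.025187 + 0.0722×0.708376
L ≈ 0.250930


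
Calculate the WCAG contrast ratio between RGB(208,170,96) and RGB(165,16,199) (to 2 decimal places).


Linearize each sRGB channel c=v/255: c/12.92 if c ≤ 0.04045 else ((c+0.055)/1.055)^2.4
L = 0.2126×R_lin + 0.7152×G_lin + 0.0722×B_lin
Color 1 (208,170,96):
  R=208: 208/255≈0.8157 > 0.04045 → ((0.8157+0.055)/1.055)^2.4 ≈ 0.63076
  G=170: 170/255≈0.6667 > 0.04045 → ((0.6667+0.055)/1.055)^2.4 ≈ 0.40198
  B=96: 96/255≈0.3765 > 0.04045 → ((0.3765+0.055)/1.055)^2.4 ≈ 0.11697
  L1 = 0.2126×0.63076 + 0.7152×0.40198 + 0.0722×0.11697 ≈ 0.43004
Color 2 (165,16,199):
  R=165: 165/255≈0.6471 > 0.04045 → ((0.6471+0.055)/1.055)^2.4 ≈ 0.37626
  G=16: 16/255≈0.0627 > 0.04045 → ((0.0627+0.055)/1.055)^2.4 ≈ 0.00518
  B=199: 199/255≈0.7804 > 0.04045 → ((0.7804+0.055)/1.055)^2.4 ≈ 0.57112
  L2 = 0.2126×0.37626 + 0.7152×0.00518 + 0.0722×0.57112 ≈ 0.12493
Lighter = 0.43004, Darker = 0.12493
Ratio = (L_lighter + 0.05) / (L_darker + 0.05)
Ratio = (0.43004 + 0.05) / (0.12493 + 0.05) = 0.48004 / 0.17493 ≈ 2.7441
Ratio ≈ 2.74:1


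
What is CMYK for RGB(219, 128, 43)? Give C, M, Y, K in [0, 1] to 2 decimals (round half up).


R'=219/255≈0.8588, G'=128/255≈0.5020, B'=43/255≈0.1686
K = 1 - max(R',G',B') = 1 - 219/255 = 36/255 = 0.14117… → 0.14
(1-R'-K)/(1-K) simplifies to (max-R)/max with max = 219:
C = (219-219)/219 = 0/219 = 0 → 0.00
M = (219-128)/219 = 91/219 = 0.41552… → 0.42
Y = (219-43)/219 = 176/219 = 0.80365… → 0.80
= CMYK(0.00, 0.42, 0.80, 0.14)


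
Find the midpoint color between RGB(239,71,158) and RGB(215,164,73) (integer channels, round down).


Midpoint: each channel = ⌊(C₁+C₂)/2⌋
R: ⌊(239+215)/2⌋ = 227
G: ⌊(71+164)/2⌋ = 117
B: ⌊(158+73)/2⌋ = 115
= RGB(227, 117, 115)


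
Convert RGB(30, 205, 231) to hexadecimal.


R = 30 → 1E (hex)
G = 205 → CD (hex)
B = 231 → E7 (hex)
Hex = #1ECDE7


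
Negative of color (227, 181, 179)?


Invert: (255-R, 255-G, 255-B)
R: 255-227 = 28
G: 255-181 = 74
B: 255-179 = 76
= RGB(28, 74, 76)


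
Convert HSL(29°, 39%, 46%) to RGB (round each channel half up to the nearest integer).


H=29°, S=0.39, L=0.46
C = (1-|2L-1|)×S = (1-|-0.08|)×0.39 = 0.3588
H' = H/60 = 29/60 ≈ 0.4833; X = C×(1-|H' mod 2 - 1|) = 0.17342
m = L - C/2 = 0.46 - 0.1794 = 0.2806
Sector ⌊H'⌋ = 0 → (R',G',B') = (0.3588, 0.17342, 0.0)
RGB = ((R'+m)×255, (G'+m)×255, (B'+m)×255) = (163.047, 115.7751, 71.553)
Round half up → RGB(163, 116, 72)


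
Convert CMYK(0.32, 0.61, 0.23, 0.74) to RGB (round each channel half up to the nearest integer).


R = 255 × (1-C) × (1-K) = 255 × 0.68 × 0.26 = 45.084 → 45
G = 255 × (1-M) × (1-K) = 255 × 0.39 × 0.26 = 25.857 → 26
B = 255 × (1-Y) × (1-K) = 255 × 0.77 × 0.26 = 51.051 → 51
= RGB(45, 26, 51)


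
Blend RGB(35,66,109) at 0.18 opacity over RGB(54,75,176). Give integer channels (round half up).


C = α×F + (1-α)×B, with 1-α = 0.82
R: 0.18×35 + 0.82×54 = 6.30 + 44.28 = 50.58 → 51
G: 0.18×66 + 0.82×75 = 11.88 + 61.50 = 73.38 → 73
B: 0.18×109 + 0.82×176 = 19.62 + 144.32 = 163.94 → 164
= RGB(51, 73, 164)


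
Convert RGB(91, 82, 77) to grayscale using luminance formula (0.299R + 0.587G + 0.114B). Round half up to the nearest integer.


Gray = 0.299×R + 0.587×G + 0.114×B
Gray = 0.299×91 + 0.587×82 + 0.114×77
Gray = 27.209 + 48.134 + 8.778
Gray = 84.121 → round half up → 84
Gray = 84


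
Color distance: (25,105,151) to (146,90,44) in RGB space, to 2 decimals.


d = √[(R₁-R₂)² + (G₁-G₂)² + (B₁-B₂)²]
d = √[(25-146)² + (105-90)² + (151-44)²]
d = √[14641 + 225 + 11449]
d = √26315
d ≈ 162.22


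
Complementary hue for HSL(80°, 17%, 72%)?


Complement = opposite side of color wheel = hue + 180°
H' = (80 + 180) mod 360 = 260°
S and L unchanged.
= HSL(260°, 17%, 72%)


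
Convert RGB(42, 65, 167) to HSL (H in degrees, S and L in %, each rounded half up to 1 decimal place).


Normalize: R'=42/255≈0.1647, G'=65/255≈0.2549, B'=167/255≈0.6549
Max=167/255, Min=42/255, Δ=Max-Min=125/255
L = (Max+Min)/2 = (167+42)/510 = 209/510 = 0.40980… → L = 41.0%
L ≤ 0.5 → S = Δ/(Max+Min) = 125/(167+42) = 125/209 = 0.59808… → S = 59.8%
(the 1/255 factors cancel in S and H, so raw channel differences can be used)
Max is B' → H = 60 × ((R-G)/Δ + 4) = 60 × ((42-65)/125 + 4)
  -23/125 + 4 = -0.184 + 4 = 3.816
  H = 60 × 3.816 = 228.96° → H = 229.0°
= HSL(229.0°, 59.8%, 41.0%)


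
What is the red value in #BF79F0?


Color: #BF79F0
R = BF = 191
G = 79 = 121
B = F0 = 240
Red = 191


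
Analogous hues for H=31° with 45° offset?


Base hue: 31°
Left analog: (31 - 45) mod 360 = 346°
Right analog: (31 + 45) mod 360 = 76°
Analogous hues = 346° and 76°


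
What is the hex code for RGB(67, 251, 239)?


R = 67 → 43 (hex)
G = 251 → FB (hex)
B = 239 → EF (hex)
Hex = #43FBEF


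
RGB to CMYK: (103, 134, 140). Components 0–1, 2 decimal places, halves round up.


R'=103/255≈0.4039, G'=134/255≈0.5255, B'=140/255≈0.5490
K = 1 - max(R',G',B') = 1 - 140/255 = 115/255 = 0.45098… → 0.45
(1-R'-K)/(1-K) simplifies to (max-R)/max with max = 140:
C = (140-103)/140 = 37/140 = 0.26428… → 0.26
M = (140-134)/140 = 6/140 = 0.04285… → 0.04
Y = (140-140)/140 = 0/140 = 0 → 0.00
= CMYK(0.26, 0.04, 0.00, 0.45)


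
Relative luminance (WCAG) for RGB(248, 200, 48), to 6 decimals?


Linearize each channel (sRGB transfer function): c = v/255; c_lin = c/12.92 if c ≤ 0.04045, else ((c+0.055)/1.055)^2.4
  R: 248/255 ≈ 0.972549 > 0.04045 → ((0.972549+0.055)/1.055)^2.4 ≈ 0.938686
  G: 200/255 ≈ 0.784314 > 0.04045 → ((0.784314+0.055)/1.055)^2.4 ≈ 0.577580
  B: 48/255 ≈ 0.188235 > 0.04045 → ((0.188235+0.055)/1.055)^2.4 ≈ 0.029557
R_lin = 0.938686, G_lin = 0.577580, B_lin = 0.029557
L = 0.2126×R + 0.7152×G + 0.0722×B
L = 0.2126×0.938686 + 0.7152×0.577580 + 0.0722×0.029557
L ≈ 0.614784


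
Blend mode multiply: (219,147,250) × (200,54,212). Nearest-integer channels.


Multiply: C = A×B/255, rounded to nearest integer
R: 219×200/255 = 43800/255 ≈ 171.765 → 172
G: 147×54/255 = 7938/255 ≈ 31.129 → 31
B: 250×212/255 = 53000/255 ≈ 207.843 → 208
= RGB(172, 31, 208)


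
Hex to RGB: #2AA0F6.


2A → 42 (R)
A0 → 160 (G)
F6 → 246 (B)
= RGB(42, 160, 246)


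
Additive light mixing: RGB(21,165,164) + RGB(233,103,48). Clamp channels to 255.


Additive: each channel = min(255, C₁+C₂)
R: 21+233 = 254 → 254
G: 165+103 = 268 → 255
B: 164+48 = 212 → 212
= RGB(254, 255, 212)


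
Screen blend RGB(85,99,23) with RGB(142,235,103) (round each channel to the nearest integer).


Screen: C = 255 - (255-A)×(255-B)/255, rounded to nearest integer
R: 255 - (255-85)×(255-142)/255 = 255 - 19210/255 ≈ 255 - 75.333 = 179.667 → 180
G: 255 - (255-99)×(255-235)/255 = 255 - 3120/255 ≈ 255 - 12.235 = 242.765 → 243
B: 255 - (255-23)×(255-103)/255 = 255 - 35264/255 ≈ 255 - 138.290 = 116.710 → 117
= RGB(180, 243, 117)


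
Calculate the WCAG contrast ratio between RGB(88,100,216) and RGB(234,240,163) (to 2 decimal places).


Linearize each sRGB channel c=v/255: c/12.92 if c ≤ 0.04045 else ((c+0.055)/1.055)^2.4
L = 0.2126×R_lin + 0.7152×G_lin + 0.0722×B_lin
Color 1 (88,100,216):
  R=88: 88/255≈0.3451 > 0.04045 → ((0.3451+0.055)/1.055)^2.4 ≈ 0.09759
  G=100: 100/255≈0.3922 > 0.04045 → ((0.3922+0.055)/1.055)^2.4 ≈ 0.12744
  B=216: 216/255≈0.8471 > 0.04045 → ((0.8471+0.055)/1.055)^2.4 ≈ 0.68669
  L1 = 0.2126×0.09759 + 0.7152×0.12744 + 0.0722×0.68669 ≈ 0.16147
Color 2 (234,240,163):
  R=234: 234/255≈0.9176 > 0.04045 → ((0.9176+0.055)/1.055)^2.4 ≈ 0.82279
  G=240: 240/255≈0.9412 > 0.04045 → ((0.9412+0.055)/1.055)^2.4 ≈ 0.87137
  B=163: 163/255≈0.6392 > 0.04045 → ((0.6392+0.055)/1.055)^2.4 ≈ 0.36625
  L2 = 0.2126×0.82279 + 0.7152×0.87137 + 0.0722×0.36625 ≈ 0.82457
Lighter = 0.82457, Darker = 0.16147
Ratio = (L_lighter + 0.05) / (L_darker + 0.05)
Ratio = (0.82457 + 0.05) / (0.16147 + 0.05) = 0.87457 / 0.21147 ≈ 4.1357
Ratio ≈ 4.14:1


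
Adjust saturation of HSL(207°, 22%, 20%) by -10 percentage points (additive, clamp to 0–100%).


Original S = 22%
Adjustment = -10 percentage points
New S = 22 + (-10) = 12
Clamp to [0, 100] → 12
= HSL(207°, 12%, 20%)


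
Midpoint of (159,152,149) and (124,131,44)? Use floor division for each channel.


Midpoint: each channel = ⌊(C₁+C₂)/2⌋
R: ⌊(159+124)/2⌋ = 141
G: ⌊(152+131)/2⌋ = 141
B: ⌊(149+44)/2⌋ = 96
= RGB(141, 141, 96)


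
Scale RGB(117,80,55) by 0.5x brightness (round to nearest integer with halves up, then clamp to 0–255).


Multiply each channel by 0.5, round half up, clamp to [0, 255]
R: 117×0.5 = 58.5 → round → 59
G: 80×0.5 = 40
B: 55×0.5 = 27.5 → round → 28
= RGB(59, 40, 28)


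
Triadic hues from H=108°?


Triadic: equally spaced at 120° intervals
H1 = 108°
H2 = (108 + 120) mod 360 = 228°
H3 = (108 + 240) mod 360 = 348°
Triadic = 108°, 228°, 348°


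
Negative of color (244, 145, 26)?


Invert: (255-R, 255-G, 255-B)
R: 255-244 = 11
G: 255-145 = 110
B: 255-26 = 229
= RGB(11, 110, 229)


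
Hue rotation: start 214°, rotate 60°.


New hue = (H + rotation) mod 360
New hue = (214 + 60) mod 360
= 274 mod 360
= 274°


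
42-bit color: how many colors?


Colors = 2^bits = 2^42
= 4,398,046,511,104 colors


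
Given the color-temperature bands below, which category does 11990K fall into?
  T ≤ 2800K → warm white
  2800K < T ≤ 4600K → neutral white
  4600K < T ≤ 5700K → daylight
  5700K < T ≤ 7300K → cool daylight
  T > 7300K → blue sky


Temperature: 11990K
11990K > 7300K → blue sky
Classification: blue sky


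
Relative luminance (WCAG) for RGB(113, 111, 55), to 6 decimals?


Linearize each channel (sRGB transfer function): c = v/255; c_lin = c/12.92 if c ≤ 0.04045, else ((c+0.055)/1.055)^2.4
  R: 113/255 ≈ 0.443137 > 0.04045 → ((0.443137+0.055)/1.055)^2.4 ≈ 0.165132
  G: 111/255 ≈ 0.435294 > 0.04045 → ((0.435294+0.055)/1.055)^2.4 ≈ 0.158961
  B: 55/255 ≈ 0.215686 > 0.04045 → ((0.215686+0.055)/1.055)^2.4 ≈ 0.038204
R_lin = 0.165132, G_lin = 0.158961, B_lin = 0.038204
L = 0.2126×R + 0.7152×G + 0.0722×B
L = 0.2126×0.165132 + 0.7152×0.158961 + 0.0722×0.038204
L ≈ 0.151554


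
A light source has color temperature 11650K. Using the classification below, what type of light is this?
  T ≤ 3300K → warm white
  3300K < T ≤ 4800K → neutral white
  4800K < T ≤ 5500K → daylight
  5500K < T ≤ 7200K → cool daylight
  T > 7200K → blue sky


Temperature: 11650K
11650K > 7200K → blue sky
Classification: blue sky


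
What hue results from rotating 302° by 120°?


New hue = (H + rotation) mod 360
New hue = (302 + 120) mod 360
= 422 mod 360
= 62°


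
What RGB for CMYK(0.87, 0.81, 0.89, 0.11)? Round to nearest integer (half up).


R = 255 × (1-C) × (1-K) = 255 × 0.13 × 0.89 = 29.5035 → 30
G = 255 × (1-M) × (1-K) = 255 × 0.19 × 0.89 = 43.1205 → 43
B = 255 × (1-Y) × (1-K) = 255 × 0.11 × 0.89 = 24.9645 → 25
= RGB(30, 43, 25)


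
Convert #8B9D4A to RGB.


8B → 139 (R)
9D → 157 (G)
4A → 74 (B)
= RGB(139, 157, 74)


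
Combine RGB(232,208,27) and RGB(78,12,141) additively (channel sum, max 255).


Additive: each channel = min(255, C₁+C₂)
R: 232+78 = 310 → 255
G: 208+12 = 220 → 220
B: 27+141 = 168 → 168
= RGB(255, 220, 168)


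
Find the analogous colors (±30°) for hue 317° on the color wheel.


Base hue: 317°
Left analog: (317 - 30) mod 360 = 287°
Right analog: (317 + 30) mod 360 = 347°
Analogous hues = 287° and 347°


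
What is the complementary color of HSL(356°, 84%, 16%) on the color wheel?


Complement = opposite side of color wheel = hue + 180°
H' = (356 + 180) mod 360 = 176°
S and L unchanged.
= HSL(176°, 84%, 16%)


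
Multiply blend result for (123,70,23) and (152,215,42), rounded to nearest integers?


Multiply: C = A×B/255, rounded to nearest integer
R: 123×152/255 = 18696/255 ≈ 73.318 → 73
G: 70×215/255 = 15050/255 ≈ 59.020 → 59
B: 23×42/255 = 966/255 ≈ 3.788 → 4
= RGB(73, 59, 4)


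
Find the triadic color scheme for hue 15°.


Triadic: equally spaced at 120° intervals
H1 = 15°
H2 = (15 + 120) mod 360 = 135°
H3 = (15 + 240) mod 360 = 255°
Triadic = 15°, 135°, 255°


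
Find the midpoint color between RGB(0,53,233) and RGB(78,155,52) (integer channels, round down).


Midpoint: each channel = ⌊(C₁+C₂)/2⌋
R: ⌊(0+78)/2⌋ = 39
G: ⌊(53+155)/2⌋ = 104
B: ⌊(233+52)/2⌋ = 142
= RGB(39, 104, 142)


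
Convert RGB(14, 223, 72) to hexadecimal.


R = 14 → 0E (hex)
G = 223 → DF (hex)
B = 72 → 48 (hex)
Hex = #0EDF48


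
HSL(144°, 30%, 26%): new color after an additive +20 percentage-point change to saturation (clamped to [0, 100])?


Original S = 30%
Adjustment = +20 percentage points
New S = 30 + (20) = 50
Clamp to [0, 100] → 50
= HSL(144°, 50%, 26%)


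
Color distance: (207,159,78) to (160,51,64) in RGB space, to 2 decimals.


d = √[(R₁-R₂)² + (G₁-G₂)² + (B₁-B₂)²]
d = √[(207-160)² + (159-51)² + (78-64)²]
d = √[2209 + 11664 + 196]
d = √14069
d ≈ 118.61


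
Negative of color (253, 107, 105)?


Invert: (255-R, 255-G, 255-B)
R: 255-253 = 2
G: 255-107 = 148
B: 255-105 = 150
= RGB(2, 148, 150)


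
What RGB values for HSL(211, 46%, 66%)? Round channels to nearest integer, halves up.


H=211°, S=0.46, L=0.66
C = (1-|2L-1|)×S = (1-|0.32|)×0.46 = 0.3128
H' = H/60 = 211/60 ≈ 3.5167; X = C×(1-|H' mod 2 - 1|) ≈ 0.1512
m = L - C/2 = 0.66 - 0.1564 = 0.5036
Sector ⌊H'⌋ = 3 → (R',G',B') = (0.0, ≈0.1512, 0.3128)
RGB = ((R'+m)×255, (G'+m)×255, (B'+m)×255) = (128.418, 166.9706, 208.182)
Round half up → RGB(128, 167, 208)


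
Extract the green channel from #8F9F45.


Color: #8F9F45
R = 8F = 143
G = 9F = 159
B = 45 = 69
Green = 159


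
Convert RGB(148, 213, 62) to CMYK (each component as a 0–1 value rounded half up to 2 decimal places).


R'=148/255≈0.5804, G'=213/255≈0.8353, B'=62/255≈0.2431
K = 1 - max(R',G',B') = 1 - 213/255 = 42/255 = 0.16470… → 0.16
(1-R'-K)/(1-K) simplifies to (max-R)/max with max = 213:
C = (213-148)/213 = 65/213 = 0.30516… → 0.31
M = (213-213)/213 = 0/213 = 0 → 0.00
Y = (213-62)/213 = 151/213 = 0.70892… → 0.71
= CMYK(0.31, 0.00, 0.71, 0.16)


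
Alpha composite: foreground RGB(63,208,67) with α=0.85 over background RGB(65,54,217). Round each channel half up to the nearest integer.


C = α×F + (1-α)×B, with 1-α = 0.15
R: 0.85×63 + 0.15×65 = 53.55 + 9.75 = 63.30 → 63
G: 0.85×208 + 0.15×54 = 176.80 + 8.10 = 184.90 → 185
B: 0.85×67 + 0.15×217 = 56.95 + 32.55 = 89.50 → 90
= RGB(63, 185, 90)


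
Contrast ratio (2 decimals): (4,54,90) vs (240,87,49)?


Linearize each sRGB channel c=v/255: c/12.92 if c ≤ 0.04045 else ((c+0.055)/1.055)^2.4
L = 0.2126×R_lin + 0.7152×G_lin + 0.0722×B_lin
Color 1 (4,54,90):
  R=4: 4/255≈0.0157 ≤ 0.04045 → 0.0157/12.92 ≈ 0.00121
  G=54: 54/255≈0.2118 > 0.04045 → ((0.2118+0.055)/1.055)^2.4 ≈ 0.03689
  B=90: 90/255≈0.3529 > 0.04045 → ((0.3529+0.055)/1.055)^2.4 ≈ 0.10224
  L1 = 0.2126×0.00121 + 0.7152×0.03689 + 0.0722×0.10224 ≈ 0.03402
Color 2 (240,87,49):
  R=240: 240/255≈0.9412 > 0.04045 → ((0.9412+0.055)/1.055)^2.4 ≈ 0.87137
  G=87: 87/255≈0.3412 > 0.04045 → ((0.3412+0.055)/1.055)^2.4 ≈ 0.09531
  B=49: 49/255≈0.1922 > 0.04045 → ((0.1922+0.055)/1.055)^2.4 ≈ 0.03071
  L2 = 0.2126×0.87137 + 0.7152×0.09531 + 0.0722×0.03071 ≈ 0.25563
Lighter = 0.25563, Darker = 0.03402
Ratio = (L_lighter + 0.05) / (L_darker + 0.05)
Ratio = (0.25563 + 0.05) / (0.03402 + 0.05) = 0.30563 / 0.08402 ≈ 3.6375
Ratio ≈ 3.64:1


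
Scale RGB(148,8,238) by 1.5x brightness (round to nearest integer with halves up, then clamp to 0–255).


Multiply each channel by 1.5, round half up, clamp to [0, 255]
R: 148×1.5 = 222
G: 8×1.5 = 12
B: 238×1.5 = 357 → clamp → 255
= RGB(222, 12, 255)


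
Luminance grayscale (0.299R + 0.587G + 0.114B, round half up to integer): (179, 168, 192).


Gray = 0.299×R + 0.587×G + 0.114×B
Gray = 0.299×179 + 0.587×168 + 0.114×192
Gray = 53.521 + 98.616 + 21.888
Gray = 174.025 → round half up → 174
Gray = 174


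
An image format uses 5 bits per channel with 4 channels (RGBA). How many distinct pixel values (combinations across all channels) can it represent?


Total bits = 5 bits/channel × 4 channels = 20 bits
Distinct pixel values = 2^20
= 1,048,576 pixel values


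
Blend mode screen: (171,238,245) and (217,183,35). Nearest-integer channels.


Screen: C = 255 - (255-A)×(255-B)/255, rounded to nearest integer
R: 255 - (255-171)×(255-217)/255 = 255 - 3192/255 ≈ 255 - 12.518 = 242.482 → 242
G: 255 - (255-238)×(255-183)/255 = 255 - 1224/255 ≈ 255 - 4.800 = 250.200 → 250
B: 255 - (255-245)×(255-35)/255 = 255 - 2200/255 ≈ 255 - 8.627 = 246.373 → 246
= RGB(242, 250, 246)


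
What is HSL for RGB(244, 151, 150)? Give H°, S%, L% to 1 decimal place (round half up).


Normalize: R'=244/255≈0.9569, G'=151/255≈0.5922, B'=150/255≈0.5882
Max=244/255, Min=150/255, Δ=Max-Min=94/255
L = (Max+Min)/2 = (244+150)/510 = 394/510 = 0.77254… → L = 77.3%
L > 0.5 → S = Δ/(2-Max-Min) = 94/(510-244-150) = 94/116 = 0.81034… → S = 81.0%
(the 1/255 factors cancel in S and H, so raw channel differences can be used)
Max is R' → H = 60 × (((G-B)/Δ) mod 6) = 60 × (((151-150)/94) mod 6)
  1/94 = 0.0106…
  H = 60 × 0.0106… = 0.638…° → H = 0.6°
= HSL(0.6°, 81.0%, 77.3%)


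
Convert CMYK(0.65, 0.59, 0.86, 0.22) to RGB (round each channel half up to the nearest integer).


R = 255 × (1-C) × (1-K) = 255 × 0.35 × 0.78 = 69.615 → 70
G = 255 × (1-M) × (1-K) = 255 × 0.41 × 0.78 = 81.549 → 82
B = 255 × (1-Y) × (1-K) = 255 × 0.14 × 0.78 = 27.846 → 28
= RGB(70, 82, 28)


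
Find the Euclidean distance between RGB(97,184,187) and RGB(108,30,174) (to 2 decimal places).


d = √[(R₁-R₂)² + (G₁-G₂)² + (B₁-B₂)²]
d = √[(97-108)² + (184-30)² + (187-174)²]
d = √[121 + 23716 + 169]
d = √24006
d ≈ 154.94


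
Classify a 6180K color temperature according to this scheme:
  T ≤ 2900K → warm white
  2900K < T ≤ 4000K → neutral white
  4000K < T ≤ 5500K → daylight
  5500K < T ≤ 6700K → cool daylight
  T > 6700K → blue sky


Temperature: 6180K
5500K < 6180K ≤ 6700K → cool daylight
Classification: cool daylight


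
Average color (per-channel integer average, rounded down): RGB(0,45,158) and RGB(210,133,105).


Midpoint: each channel = ⌊(C₁+C₂)/2⌋
R: ⌊(0+210)/2⌋ = 105
G: ⌊(45+133)/2⌋ = 89
B: ⌊(158+105)/2⌋ = 131
= RGB(105, 89, 131)


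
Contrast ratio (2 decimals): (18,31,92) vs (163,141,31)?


Linearize each sRGB channel c=v/255: c/12.92 if c ≤ 0.04045 else ((c+0.055)/1.055)^2.4
L = 0.2126×R_lin + 0.7152×G_lin + 0.0722×B_lin
Color 1 (18,31,92):
  R=18: 18/255≈0.0706 > 0.04045 → ((0.0706+0.055)/1.055)^2.4 ≈ 0.00605
  G=31: 31/255≈0.1216 > 0.04045 → ((0.1216+0.055)/1.055)^2.4 ≈ 0.01370
  B=92: 92/255≈0.3608 > 0.04045 → ((0.3608+0.055)/1.055)^2.4 ≈ 0.10702
  L1 = 0.2126×0.00605 + 0.7152×0.01370 + 0.0722×0.10702 ≈ 0.01881
Color 2 (163,141,31):
  R=163: 163/255≈0.6392 > 0.04045 → ((0.6392+0.055)/1.055)^2.4 ≈ 0.36625
  G=141: 141/255≈0.5529 > 0.04045 → ((0.5529+0.055)/1.055)^2.4 ≈ 0.26636
  B=31: 31/255≈0.1216 > 0.04045 → ((0.1216+0.055)/1.055)^2.4 ≈ 0.01370
  L2 = 0.2126×0.36625 + 0.7152×0.26636 + 0.0722×0.01370 ≈ 0.26935
Lighter = 0.26935, Darker = 0.01881
Ratio = (L_lighter + 0.05) / (L_darker + 0.05)
Ratio = (0.26935 + 0.05) / (0.01881 + 0.05) = 0.31935 / 0.06881 ≈ 4.6409
Ratio ≈ 4.64:1


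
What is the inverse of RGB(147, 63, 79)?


Invert: (255-R, 255-G, 255-B)
R: 255-147 = 108
G: 255-63 = 192
B: 255-79 = 176
= RGB(108, 192, 176)


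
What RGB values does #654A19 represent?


65 → 101 (R)
4A → 74 (G)
19 → 25 (B)
= RGB(101, 74, 25)


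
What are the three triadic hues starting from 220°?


Triadic: equally spaced at 120° intervals
H1 = 220°
H2 = (220 + 120) mod 360 = 340°
H3 = (220 + 240) mod 360 = 100°
Triadic = 220°, 340°, 100°


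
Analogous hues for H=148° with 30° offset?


Base hue: 148°
Left analog: (148 - 30) mod 360 = 118°
Right analog: (148 + 30) mod 360 = 178°
Analogous hues = 118° and 178°


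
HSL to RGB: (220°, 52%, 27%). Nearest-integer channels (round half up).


H=220°, S=0.52, L=0.27
C = (1-|2L-1|)×S = (1-|-0.46|)×0.52 = 0.2808
H' = H/60 = 220/60 ≈ 3.6667; X = C×(1-|H' mod 2 - 1|) = 0.0936
m = L - C/2 = 0.27 - 0.1404 = 0.1296
Sector ⌊H'⌋ = 3 → (R',G',B') = (0.0, 0.0936, 0.2808)
RGB = ((R'+m)×255, (G'+m)×255, (B'+m)×255) = (33.048, 56.916, 104.652)
Round half up → RGB(33, 57, 105)


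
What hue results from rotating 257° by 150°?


New hue = (H + rotation) mod 360
New hue = (257 + 150) mod 360
= 407 mod 360
= 47°


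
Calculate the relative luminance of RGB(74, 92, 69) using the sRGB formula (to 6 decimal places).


Linearize each channel (sRGB transfer function): c = v/255; c_lin = c/12.92 if c ≤ 0.04045, else ((c+0.055)/1.055)^2.4
  R: 74/255 ≈ 0.290196 > 0.04045 → ((0.290196+0.055)/1.055)^2.4 ≈ 0.068478
  G: 92/255 ≈ 0.360784 > 0.04045 → ((0.360784+0.055)/1.055)^2.4 ≈ 0.107023
  B: 69/255 ≈ 0.270588 > 0.04045 → ((0.270588+0.055)/1.055)^2.4 ≈ 0.059511
R_lin = 0.068478, G_lin = 0.107023, B_lin = 0.059511
L = 0.2126×R + 0.7152×G + 0.0722×B
L = 0.2126×0.068478 + 0.7152×0.107023 + 0.0722×0.059511
L ≈ 0.095398


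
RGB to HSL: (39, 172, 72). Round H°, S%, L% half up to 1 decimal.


Normalize: R'=39/255≈0.1529, G'=172/255≈0.6745, B'=72/255≈0.2824
Max=172/255, Min=39/255, Δ=Max-Min=133/255
L = (Max+Min)/2 = (172+39)/510 = 211/510 = 0.41372… → L = 41.4%
L ≤ 0.5 → S = Δ/(Max+Min) = 133/(172+39) = 133/211 = 0.63033… → S = 63.0%
(the 1/255 factors cancel in S and H, so raw channel differences can be used)
Max is G' → H = 60 × ((B-R)/Δ + 2) = 60 × ((72-39)/133 + 2)
  33/133 + 2 = 0.2481… + 2 = 2.2481…
  H = 60 × 2.2481… = 134.887…° → H = 134.9°
= HSL(134.9°, 63.0%, 41.4%)


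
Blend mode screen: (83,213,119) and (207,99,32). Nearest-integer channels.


Screen: C = 255 - (255-A)×(255-B)/255, rounded to nearest integer
R: 255 - (255-83)×(255-207)/255 = 255 - 8256/255 ≈ 255 - 32.376 = 222.624 → 223
G: 255 - (255-213)×(255-99)/255 = 255 - 6552/255 ≈ 255 - 25.694 = 229.306 → 229
B: 255 - (255-119)×(255-32)/255 = 255 - 30328/255 ≈ 255 - 118.933 = 136.067 → 136
= RGB(223, 229, 136)


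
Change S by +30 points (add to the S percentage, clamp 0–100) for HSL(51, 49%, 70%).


Original S = 49%
Adjustment = +30 percentage points
New S = 49 + (30) = 79
Clamp to [0, 100] → 79
= HSL(51°, 79%, 70%)


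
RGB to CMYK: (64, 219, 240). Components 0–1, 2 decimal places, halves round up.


R'=64/255≈0.2510, G'=219/255≈0.8588, B'=240/255≈0.9412
K = 1 - max(R',G',B') = 1 - 240/255 = 15/255 = 0.05882… → 0.06
(1-R'-K)/(1-K) simplifies to (max-R)/max with max = 240:
C = (240-64)/240 = 176/240 = 0.73333… → 0.73
M = (240-219)/240 = 21/240 = 0.0875 → 0.09
Y = (240-240)/240 = 0/240 = 0 → 0.00
= CMYK(0.73, 0.09, 0.00, 0.06)


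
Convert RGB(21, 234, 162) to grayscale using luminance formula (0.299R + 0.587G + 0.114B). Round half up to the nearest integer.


Gray = 0.299×R + 0.587×G + 0.114×B
Gray = 0.299×21 + 0.587×234 + 0.114×162
Gray = 6.279 + 137.358 + 18.468
Gray = 162.105 → round half up → 162
Gray = 162


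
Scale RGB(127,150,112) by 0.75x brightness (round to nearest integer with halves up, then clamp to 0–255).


Multiply each channel by 0.75, round half up, clamp to [0, 255]
R: 127×0.75 = 95.25 → round → 95
G: 150×0.75 = 112.5 → round → 113
B: 112×0.75 = 84
= RGB(95, 113, 84)


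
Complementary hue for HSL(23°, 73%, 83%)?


Complement = opposite side of color wheel = hue + 180°
H' = (23 + 180) mod 360 = 203°
S and L unchanged.
= HSL(203°, 73%, 83%)


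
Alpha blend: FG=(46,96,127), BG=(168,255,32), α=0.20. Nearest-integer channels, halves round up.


C = α×F + (1-α)×B, with 1-α = 0.80
R: 0.20×46 + 0.80×168 = 9.20 + 134.40 = 143.60 → 144
G: 0.20×96 + 0.80×255 = 19.20 + 204.00 = 223.20 → 223
B: 0.20×127 + 0.80×32 = 25.40 + 25.60 = 51.00 → 51
= RGB(144, 223, 51)


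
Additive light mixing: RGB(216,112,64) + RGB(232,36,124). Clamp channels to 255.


Additive: each channel = min(255, C₁+C₂)
R: 216+232 = 448 → 255
G: 112+36 = 148 → 148
B: 64+124 = 188 → 188
= RGB(255, 148, 188)


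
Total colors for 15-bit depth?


Colors = 2^bits = 2^15
= 32,768 colors


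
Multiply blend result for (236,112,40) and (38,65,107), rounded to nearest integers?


Multiply: C = A×B/255, rounded to nearest integer
R: 236×38/255 = 8968/255 ≈ 35.169 → 35
G: 112×65/255 = 7280/255 ≈ 28.549 → 29
B: 40×107/255 = 4280/255 ≈ 16.784 → 17
= RGB(35, 29, 17)
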